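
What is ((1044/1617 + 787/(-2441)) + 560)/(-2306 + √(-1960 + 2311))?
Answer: -340004348958/1399189311443 - 442330029*√39/1399189311443 ≈ -0.24498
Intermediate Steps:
((1044/1617 + 787/(-2441)) + 560)/(-2306 + √(-1960 + 2311)) = ((1044*(1/1617) + 787*(-1/2441)) + 560)/(-2306 + √351) = ((348/539 - 787/2441) + 560)/(-2306 + 3*√39) = (425275/1315699 + 560)/(-2306 + 3*√39) = 737216715/(1315699*(-2306 + 3*√39))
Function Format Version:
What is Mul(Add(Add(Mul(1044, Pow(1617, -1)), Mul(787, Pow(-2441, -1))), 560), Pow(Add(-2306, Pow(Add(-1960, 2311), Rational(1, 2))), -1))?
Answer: Add(Rational(-340004348958, 1399189311443), Mul(Rational(-442330029, 1399189311443), Pow(39, Rational(1, 2)))) ≈ -0.24498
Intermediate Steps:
Mul(Add(Add(Mul(1044, Pow(1617, -1)), Mul(787, Pow(-2441, -1))), 560), Pow(Add(-2306, Pow(Add(-1960, 2311), Rational(1, 2))), -1)) = Mul(Add(Add(Mul(1044, Rational(1, 1617)), Mul(787, Rational(-1, 2441))), 560), Pow(Add(-2306, Pow(351, Rational(1, 2))), -1)) = Mul(Add(Add(Rational(348, 539), Rational(-787, 2441)), 560), Pow(Add(-2306, Mul(3, Pow(39, Rational(1, 2)))), -1)) = Mul(Add(Rational(425275, 1315699), 560), Pow(Add(-2306, Mul(3, Pow(39, Rational(1, 2)))), -1)) = Mul(Rational(737216715, 1315699), Pow(Add(-2306, Mul(3, Pow(39, Rational(1, 2)))), -1))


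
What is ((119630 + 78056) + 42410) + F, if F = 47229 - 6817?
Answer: 280508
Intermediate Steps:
F = 40412
((119630 + 78056) + 42410) + F = ((119630 + 78056) + 42410) + 40412 = (197686 + 42410) + 40412 = 240096 + 40412 = 280508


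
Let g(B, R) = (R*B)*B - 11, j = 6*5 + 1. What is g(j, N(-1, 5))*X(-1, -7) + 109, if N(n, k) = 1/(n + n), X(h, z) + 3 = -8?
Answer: 11031/2 ≈ 5515.5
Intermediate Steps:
X(h, z) = -11 (X(h, z) = -3 - 8 = -11)
j = 31 (j = 30 + 1 = 31)
N(n, k) = 1/(2*n)
g(B, R) = -11 + R*B² (g(B, R) = (B*R)*B - 11 = R*B² - 11 = -11 + R*B²)
g(j, N(-1, 5))*X(-1, -7) + 109 = (-11 + ((½)/(-1))*31²)*(-11) + 109 = (-11 + ((½)*(-1))*961)*(-11) + 109 = (-11 - ½*961)*(-11) + 109 = (-11 - 961/2)*(-11) + 109 = -983/2*(-11) + 109 = 10813/2 + 109 = 11031/2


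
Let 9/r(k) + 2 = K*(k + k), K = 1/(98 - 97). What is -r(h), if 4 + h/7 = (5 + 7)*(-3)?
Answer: 9/562 ≈ 0.016014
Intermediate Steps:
K = 1 (K = 1/1 = 1)
h = -280 (h = -28 + 7*((5 + 7)*(-3)) = -28 + 7*(12*(-3)) = -28 + 7*(-36) = -28 - 252 = -280)
r(k) = 9/(-2 + 2*k) (r(k) = 9/(-2 + 1*(k + k)) = 9/(-2 + 1*(2*k)) = 9/(-2 + 2*k))
-r(h) = -9/(2*(-1 - 280)) = -9/(2*(-281)) = -9*(-1)/(2*281) = -1*(-9/562) = 9/562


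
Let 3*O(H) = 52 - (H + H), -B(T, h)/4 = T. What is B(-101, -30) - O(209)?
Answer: 526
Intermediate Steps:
B(T, h) = -4*T
O(H) = 52/3 - 2*H/3 (O(H) = (52 - (H + H))/3 = (52 - 2*H)/3 = 52/3 - 2*H/3)
B(-101, -30) - O(209) = -4*(-101) - (52/3 - ⅔*209) = 404 - (52/3 - 418/3) = 404 - 1*(-122) = 404 + 122 = 526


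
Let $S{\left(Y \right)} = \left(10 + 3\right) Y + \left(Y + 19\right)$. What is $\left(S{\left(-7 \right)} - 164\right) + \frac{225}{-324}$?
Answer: $- \frac{8773}{36} \approx -243.69$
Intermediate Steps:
$S{\left(Y \right)} = 19 + 14 Y$ ($S{\left(Y \right)} = 13 Y + \left(19 + Y\right) = 19 + 14 Y$)
$\left(S{\left(-7 \right)} - 164\right) + \frac{225}{-324} = \left(\left(19 + 14 \left(-7\right)\right) - 164\right) + \frac{225}{-324} = \left(\left(19 - 98\right) - 164\right) + 225 \left(- \frac{1}{324}\right) = \left(-79 - 164\right) - \frac{25}{36} = -243 - \frac{25}{36} = - \frac{8773}{36}$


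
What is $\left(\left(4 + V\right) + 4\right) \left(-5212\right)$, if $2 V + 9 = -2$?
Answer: $-13030$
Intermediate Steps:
$V = - \frac{11}{2}$ ($V = - \frac{9}{2} + \frac{1}{2} \left(-2\right) = - \frac{9}{2} - 1 = - \frac{11}{2} \approx -5.5$)
$\left(\left(4 + V\right) + 4\right) \left(-5212\right) = \left(\left(4 - \frac{11}{2}\right) + 4\right) \left(-5212\right) = \left(- \frac{3}{2} + 4\right) \left(-5212\right) = \frac{5}{2} \left(-5212\right) = -13030$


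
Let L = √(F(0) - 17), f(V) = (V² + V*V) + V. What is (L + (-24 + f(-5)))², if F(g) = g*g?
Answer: (21 + I*√17)² ≈ 424.0 + 173.17*I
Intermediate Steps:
f(V) = V + 2*V² (f(V) = (V² + V²) + V = 2*V² + V = V + 2*V²)
F(g) = g²
L = I*√17 (L = √(0² - 17) = √(0 - 17) = √(-17) = I*√17 ≈ 4.1231*I)
(L + (-24 + f(-5)))² = (I*√17 + (-24 - 5*(1 + 2*(-5))))² = (I*√17 + (-24 - 5*(1 - 10)))² = (I*√17 + (-24 - 5*(-9)))² = (I*√17 + (-24 + 45))² = (I*√17 + 21)² = (21 + I*√17)²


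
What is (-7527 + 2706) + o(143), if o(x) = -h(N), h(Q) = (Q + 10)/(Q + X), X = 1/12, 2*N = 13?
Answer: -381057/79 ≈ -4823.5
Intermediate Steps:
N = 13/2 (N = (½)*13 = 13/2 ≈ 6.5000)
X = 1/12 ≈ 0.083333
h(Q) = (10 + Q)/(1/12 + Q) (h(Q) = (Q + 10)/(Q + 1/12) = (10 + Q)/(1/12 + Q))
o(x) = -198/79 (o(x) = -12*(10 + 13/2)/(1 + 12*(13/2)) = -12*33/((1 + 78)*2) = -12*33/(79*2) = -1*198/79 = -198/79)
(-7527 + 2706) + o(143) = (-7527 + 2706) - 198/79 = -4821 - 198/79 = -381057/79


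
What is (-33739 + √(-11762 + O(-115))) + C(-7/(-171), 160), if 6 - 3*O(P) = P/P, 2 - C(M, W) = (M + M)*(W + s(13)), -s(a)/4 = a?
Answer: -641171/19 + I*√105843/3 ≈ -33746.0 + 108.45*I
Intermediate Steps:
s(a) = -4*a
C(M, W) = 2 - 2*M*(-52 + W) (C(M, W) = 2 - (M + M)*(W - 4*13) = 2 - 2*M*(W - 52) = 2 - 2*M*(-52 + W))
O(P) = 5/3 (O(P) = 2 - P/(3*P) = 2 - ⅓*1 = 2 - ⅓ = 5/3)
(-33739 + √(-11762 + O(-115))) + C(-7/(-171), 160) = (-33739 + √(-11762 + 5/3)) + (2 + 104*(-7/(-171)) - 2*(-7/(-171))*160) = (-33739 + √(-35281/3)) + (2 + 104*(-7*(-1/171)) - 2*(-7*(-1/171))*160) = (-33739 + I*√105843/3) + (2 + 104*(7/171) - 2*7/171*160) = (-33739 + I*√105843/3) + (2 + 728/171 - 2240/171) = (-33739 + I*√105843/3) - 130/19 = -641171/19 + I*√105843/3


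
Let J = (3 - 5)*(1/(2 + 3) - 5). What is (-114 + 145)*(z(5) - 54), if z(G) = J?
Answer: -6882/5 ≈ -1376.4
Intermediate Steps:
J = 48/5 (J = -2*(1/5 - 5) = -2*(⅕ - 5) = -2*(-24/5) = 48/5 ≈ 9.6000)
z(G) = 48/5
(-114 + 145)*(z(5) - 54) = (-114 + 145)*(48/5 - 54) = 31*(-222/5) = -6882/5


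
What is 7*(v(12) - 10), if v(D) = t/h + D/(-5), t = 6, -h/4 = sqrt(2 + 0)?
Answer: -434/5 - 21*sqrt(2)/4 ≈ -94.225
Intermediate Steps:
h = -4*sqrt(2) (h = -4*sqrt(2 + 0) = -4*sqrt(2) ≈ -5.6569)
v(D) = -3*sqrt(2)/4 - D/5 (v(D) = 6/((-4*sqrt(2))) + D/(-5) = 6*(-sqrt(2)/8) + D*(-1/5) = -3*sqrt(2)/4 - D/5)
7*(v(12) - 10) = 7*((-3*sqrt(2)/4 - 1/5*12) - 10) = 7*((-3*sqrt(2)/4 - 12/5) - 10) = 7*((-12/5 - 3*sqrt(2)/4) - 10) = 7*(-62/5 - 3*sqrt(2)/4) = -434/5 - 21*sqrt(2)/4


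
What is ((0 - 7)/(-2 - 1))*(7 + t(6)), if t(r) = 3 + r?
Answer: 112/3 ≈ 37.333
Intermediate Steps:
((0 - 7)/(-2 - 1))*(7 + t(6)) = ((0 - 7)/(-2 - 1))*(7 + (3 + 6)) = (-7/(-3))*(7 + 9) = -7*(-⅓)*16 = (7/3)*16 = 112/3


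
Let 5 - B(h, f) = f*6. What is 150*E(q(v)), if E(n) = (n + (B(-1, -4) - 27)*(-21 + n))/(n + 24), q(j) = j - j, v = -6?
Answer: -525/2 ≈ -262.50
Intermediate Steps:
B(h, f) = 5 - 6*f (B(h, f) = 5 - f*6 = 5 - 6*f)
q(j) = 0
E(n) = (-42 + 3*n)/(24 + n) (E(n) = (n + ((5 - 6*(-4)) - 27)*(-21 + n))/(n + 24) = (n + ((5 + 24) - 27)*(-21 + n))/(24 + n) = (n + (29 - 27)*(-21 + n))/(24 + n) = (n + 2*(-21 + n))/(24 + n) = (n + (-42 + 2*n))/(24 + n) = (-42 + 3*n)/(24 + n))
150*E(q(v)) = 150*(3*(-14 + 0)/(24 + 0)) = 150*(3*(-14)/24) = 150*(3*(1/24)*(-14)) = 150*(-7/4) = -525/2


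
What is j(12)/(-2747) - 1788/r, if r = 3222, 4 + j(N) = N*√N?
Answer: -816458/1475139 - 24*√3/2747 ≈ -0.56861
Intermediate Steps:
j(N) = -4 + N^(3/2) (j(N) = -4 + N*√N = -4 + N^(3/2))
j(12)/(-2747) - 1788/r = (-4 + 12^(3/2))/(-2747) - 1788/3222 = (-4 + 24*√3)*(-1/2747) - 1788*1/3222 = (4/2747 - 24*√3/2747) - 298/537 = -816458/1475139 - 24*√3/2747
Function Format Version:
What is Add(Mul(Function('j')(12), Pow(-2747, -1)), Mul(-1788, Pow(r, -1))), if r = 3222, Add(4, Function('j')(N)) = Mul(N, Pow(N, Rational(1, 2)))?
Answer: Add(Rational(-816458, 1475139), Mul(Rational(-24, 2747), Pow(3, Rational(1, 2)))) ≈ -0.56861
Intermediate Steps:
Function('j')(N) = Add(-4, Pow(N, Rational(3, 2))) (Function('j')(N) = Add(-4, Mul(N, Pow(N, Rational(1, 2)))) = Add(-4, Pow(N, Rational(3, 2))))
Add(Mul(Function('j')(12), Pow(-2747, -1)), Mul(-1788, Pow(r, -1))) = Add(Mul(Add(-4, Pow(12, Rational(3, 2))), Pow(-2747, -1)), Mul(-1788, Pow(3222, -1))) = Add(Mul(Add(-4, Mul(24, Pow(3, Rational(1, 2)))), Rational(-1, 2747)), Mul(-1788, Rational(1, 3222))) = Add(Add(Rational(4, 2747), Mul(Rational(-24, 2747), Pow(3, Rational(1, 2)))), Rational(-298, 537)) = Add(Rational(-816458, 1475139), Mul(Rational(-24, 2747), Pow(3, Rational(1, 2))))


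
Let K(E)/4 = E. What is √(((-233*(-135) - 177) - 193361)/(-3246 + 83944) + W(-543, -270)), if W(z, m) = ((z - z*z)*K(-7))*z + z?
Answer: I*√29247057957369775178/80698 ≈ 67016.0*I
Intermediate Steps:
K(E) = 4*E
W(z, m) = z + z*(-28*z + 28*z²) (W(z, m) = ((z - z*z)*(4*(-7)))*z + z = ((z - z²)*(-28))*z + z = (-28*z + 28*z²)*z + z = z*(-28*z + 28*z²) + z = z + z*(-28*z + 28*z²))
√(((-233*(-135) - 177) - 193361)/(-3246 + 83944) + W(-543, -270)) = √(((-233*(-135) - 177) - 193361)/(-3246 + 83944) - 543*(1 - 28*(-543) + 28*(-543)²)) = √(((31455 - 177) - 193361)/80698 - 543*(1 + 15204 + 28*294849)) = √((31278 - 193361)*(1/80698) - 543*(1 + 15204 + 8255772)) = √(-162083*1/80698 - 543*8270977) = √(-162083/80698 - 4491140511) = √(-362426057118761/80698) = I*√29247057957369775178/80698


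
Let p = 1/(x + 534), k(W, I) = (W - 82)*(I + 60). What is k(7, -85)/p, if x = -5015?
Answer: -8401875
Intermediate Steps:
k(W, I) = (-82 + W)*(60 + I)
p = -1/4481 (p = 1/(-5015 + 534) = 1/(-4481) = -1/4481 ≈ -0.00022316)
k(7, -85)/p = (-4920 - 82*(-85) + 60*7 - 85*7)/(-1/4481) = (-4920 + 6970 + 420 - 595)*(-4481) = 1875*(-4481) = -8401875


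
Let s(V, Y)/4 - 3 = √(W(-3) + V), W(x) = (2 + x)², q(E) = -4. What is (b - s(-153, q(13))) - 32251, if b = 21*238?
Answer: -27265 - 8*I*√38 ≈ -27265.0 - 49.315*I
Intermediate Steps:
s(V, Y) = 12 + 4*√(1 + V) (s(V, Y) = 12 + 4*√((2 - 3)² + V) = 12 + 4*√((-1)² + V) = 12 + 4*√(1 + V))
b = 4998
(b - s(-153, q(13))) - 32251 = (4998 - (12 + 4*√(1 - 153))) - 32251 = (4998 - (12 + 4*√(-152))) - 32251 = (4998 - (12 + 4*(2*I*√38))) - 32251 = (4998 - (12 + 8*I*√38)) - 32251 = (4998 + (-12 - 8*I*√38)) - 32251 = (4986 - 8*I*√38) - 32251 = -27265 - 8*I*√38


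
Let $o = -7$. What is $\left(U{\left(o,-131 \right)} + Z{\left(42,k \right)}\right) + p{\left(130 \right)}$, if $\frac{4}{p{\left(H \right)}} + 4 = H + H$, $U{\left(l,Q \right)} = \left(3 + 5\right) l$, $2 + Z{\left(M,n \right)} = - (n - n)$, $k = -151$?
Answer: $- \frac{3711}{64} \approx -57.984$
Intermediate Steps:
$Z{\left(M,n \right)} = -2$ ($Z{\left(M,n \right)} = -2 - \left(n - n\right) = -2 - 0 = -2 + 0 = -2$)
$U{\left(l,Q \right)} = 8 l$
$p{\left(H \right)} = \frac{4}{-4 + 2 H}$ ($p{\left(H \right)} = \frac{4}{-4 + \left(H + H\right)} = \frac{4}{-4 + 2 H}$)
$\left(U{\left(o,-131 \right)} + Z{\left(42,k \right)}\right) + p{\left(130 \right)} = \left(8 \left(-7\right) - 2\right) + \frac{2}{-2 + 130} = \left(-56 - 2\right) + \frac{2}{128} = -58 + 2 \cdot \frac{1}{128} = -58 + \frac{1}{64} = - \frac{3711}{64}$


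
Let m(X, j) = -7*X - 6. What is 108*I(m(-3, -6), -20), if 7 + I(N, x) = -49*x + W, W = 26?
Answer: 107892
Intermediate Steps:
m(X, j) = -6 - 7*X
I(N, x) = 19 - 49*x (I(N, x) = -7 + (-49*x + 26) = -7 + (26 - 49*x) = 19 - 49*x)
108*I(m(-3, -6), -20) = 108*(19 - 49*(-20)) = 108*(19 + 980) = 108*999 = 107892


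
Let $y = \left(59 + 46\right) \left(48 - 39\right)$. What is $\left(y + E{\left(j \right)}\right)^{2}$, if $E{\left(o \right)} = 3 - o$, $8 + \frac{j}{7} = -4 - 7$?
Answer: $1168561$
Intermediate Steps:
$y = 945$ ($y = 105 \cdot 9 = 945$)
$j = -133$ ($j = -56 + 7 \left(-4 - 7\right) = -56 + 7 \left(-11\right) = -56 - 77 = -133$)
$\left(y + E{\left(j \right)}\right)^{2} = \left(945 + \left(3 - -133\right)\right)^{2} = \left(945 + \left(3 + 133\right)\right)^{2} = \left(945 + 136\right)^{2} = 1081^{2} = 1168561$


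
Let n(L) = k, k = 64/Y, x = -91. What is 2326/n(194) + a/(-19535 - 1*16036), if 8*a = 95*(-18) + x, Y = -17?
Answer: -703267037/1138272 ≈ -617.84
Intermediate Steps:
a = -1801/8 (a = (95*(-18) - 91)/8 = (-1710 - 91)/8 = (⅛)*(-1801) = -1801/8 ≈ -225.13)
k = -64/17 (k = 64/(-17) = 64*(-1/17) = -64/17 ≈ -3.7647)
n(L) = -64/17
2326/n(194) + a/(-19535 - 1*16036) = 2326/(-64/17) - 1801/(8*(-19535 - 1*16036)) = 2326*(-17/64) - 1801/(8*(-19535 - 16036)) = -19771/32 - 1801/8/(-35571) = -19771/32 - 1801/8*(-1/35571) = -19771/32 + 1801/284568 = -703267037/1138272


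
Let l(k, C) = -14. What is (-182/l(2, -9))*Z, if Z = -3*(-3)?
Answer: 117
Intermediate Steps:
Z = 9
(-182/l(2, -9))*Z = -182/(-14)*9 = -182*(-1/14)*9 = 13*9 = 117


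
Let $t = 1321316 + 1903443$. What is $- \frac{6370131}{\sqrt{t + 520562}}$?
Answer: $- \frac{6370131 \sqrt{3745321}}{3745321} \approx -3291.6$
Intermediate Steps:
$t = 3224759$
$- \frac{6370131}{\sqrt{t + 520562}} = - \frac{6370131}{\sqrt{3224759 + 520562}} = - \frac{6370131}{\sqrt{3745321}} = - 6370131 \frac{\sqrt{3745321}}{3745321} = - \frac{6370131 \sqrt{3745321}}{3745321}$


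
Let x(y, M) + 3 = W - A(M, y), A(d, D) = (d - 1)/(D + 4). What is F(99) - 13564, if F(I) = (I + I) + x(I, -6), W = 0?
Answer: -1377000/103 ≈ -13369.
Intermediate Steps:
A(d, D) = (-1 + d)/(4 + D)
x(y, M) = -3 - (-1 + M)/(4 + y) (x(y, M) = -3 + (0 - (-1 + M)/(4 + y)) = -3 - (-1 + M)/(4 + y))
F(I) = 2*I + (-5 - 3*I)/(4 + I) (F(I) = (I + I) + (-11 - 1*(-6) - 3*I)/(4 + I) = 2*I + (-11 + 6 - 3*I)/(4 + I) = 2*I + (-5 - 3*I)/(4 + I))
F(99) - 13564 = (7 + (-3 + 2*99)*(4 + 99))/(4 + 99) - 13564 = (7 + (-3 + 198)*103)/103 - 13564 = (7 + 195*103)/103 - 13564 = (7 + 20085)/103 - 13564 = (1/103)*20092 - 13564 = 20092/103 - 13564 = -1377000/103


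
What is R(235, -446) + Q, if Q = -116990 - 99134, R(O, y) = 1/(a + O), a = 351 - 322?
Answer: -57056735/264 ≈ -2.1612e+5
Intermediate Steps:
a = 29
R(O, y) = 1/(29 + O)
Q = -216124
R(235, -446) + Q = 1/(29 + 235) - 216124 = 1/264 - 216124 = -57056735/264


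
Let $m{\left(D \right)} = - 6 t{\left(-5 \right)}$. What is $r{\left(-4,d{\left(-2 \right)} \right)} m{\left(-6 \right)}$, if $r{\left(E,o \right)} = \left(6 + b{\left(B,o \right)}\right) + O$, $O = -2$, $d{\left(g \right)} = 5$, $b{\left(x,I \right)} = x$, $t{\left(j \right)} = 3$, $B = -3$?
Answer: $-18$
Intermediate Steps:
$r{\left(E,o \right)} = 1$ ($r{\left(E,o \right)} = \left(6 - 3\right) - 2 = 3 - 2 = 1$)
$m{\left(D \right)} = -18$ ($m{\left(D \right)} = \left(-6\right) 3 = -18$)
$r{\left(-4,d{\left(-2 \right)} \right)} m{\left(-6 \right)} = 1 \left(-18\right) = -18$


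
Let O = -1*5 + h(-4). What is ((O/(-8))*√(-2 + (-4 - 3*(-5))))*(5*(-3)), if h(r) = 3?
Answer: -45/4 ≈ -11.250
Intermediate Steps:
O = -2 (O = -1*5 + 3 = -5 + 3 = -2)
((O/(-8))*√(-2 + (-4 - 3*(-5))))*(5*(-3)) = ((-2/(-8))*√(-2 + (-4 - 3*(-5))))*(5*(-3)) = ((-2*(-⅛))*√(-2 + (-4 + 15)))*(-15) = (√(-2 + 11)/4)*(-15) = (√9/4)*(-15) = ((¼)*3)*(-15) = (¾)*(-15) = -45/4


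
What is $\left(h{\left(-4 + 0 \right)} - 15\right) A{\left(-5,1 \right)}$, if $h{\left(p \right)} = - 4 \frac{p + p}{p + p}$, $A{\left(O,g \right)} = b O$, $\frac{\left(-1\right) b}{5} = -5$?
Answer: $2375$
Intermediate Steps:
$b = 25$ ($b = \left(-5\right) \left(-5\right) = 25$)
$A{\left(O,g \right)} = 25 O$
$h{\left(p \right)} = -4$ ($h{\left(p \right)} = - 4 \frac{2 p}{2 p} = - 4 \cdot 2 p \frac{1}{2 p} = \left(-4\right) 1 = -4$)
$\left(h{\left(-4 + 0 \right)} - 15\right) A{\left(-5,1 \right)} = \left(-4 - 15\right) 25 \left(-5\right) = \left(-19\right) \left(-125\right) = 2375$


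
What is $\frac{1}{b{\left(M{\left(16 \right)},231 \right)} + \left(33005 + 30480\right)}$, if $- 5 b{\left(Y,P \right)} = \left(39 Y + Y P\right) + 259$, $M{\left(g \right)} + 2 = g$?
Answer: $\frac{5}{313386} \approx 1.5955 \cdot 10^{-5}$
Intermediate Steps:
$M{\left(g \right)} = -2 + g$
$b{\left(Y,P \right)} = - \frac{259}{5} - \frac{39 Y}{5} - \frac{P Y}{5}$ ($b{\left(Y,P \right)} = - \frac{\left(39 Y + Y P\right) + 259}{5} = - \frac{\left(39 Y + P Y\right) + 259}{5} = - \frac{259 + 39 Y + P Y}{5} = - \frac{259}{5} - \frac{39 Y}{5} - \frac{P Y}{5}$)
$\frac{1}{b{\left(M{\left(16 \right)},231 \right)} + \left(33005 + 30480\right)} = \frac{1}{\left(- \frac{259}{5} - \frac{39 \left(-2 + 16\right)}{5} - \frac{231 \left(-2 + 16\right)}{5}\right) + \left(33005 + 30480\right)} = \frac{1}{\left(- \frac{259}{5} - \frac{546}{5} - \frac{231}{5} \cdot 14\right) + 63485} = \frac{1}{\left(- \frac{259}{5} - \frac{546}{5} - \frac{3234}{5}\right) + 63485} = \frac{1}{- \frac{4039}{5} + 63485} = \frac{1}{\frac{313386}{5}} = \frac{5}{313386}$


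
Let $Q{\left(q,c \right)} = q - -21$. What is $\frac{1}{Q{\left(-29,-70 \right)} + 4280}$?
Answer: $\frac{1}{4272} \approx 0.00023408$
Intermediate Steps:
$Q{\left(q,c \right)} = 21 + q$ ($Q{\left(q,c \right)} = q + 21 = 21 + q$)
$\frac{1}{Q{\left(-29,-70 \right)} + 4280} = \frac{1}{\left(21 - 29\right) + 4280} = \frac{1}{-8 + 4280} = \frac{1}{4272}$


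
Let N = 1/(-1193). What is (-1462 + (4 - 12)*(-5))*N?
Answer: 1422/1193 ≈ 1.1920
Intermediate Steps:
N = -1/1193 ≈ -0.00083822
(-1462 + (4 - 12)*(-5))*N = (-1462 + (4 - 12)*(-5))*(-1/1193) = (-1462 - 8*(-5))*(-1/1193) = (-1462 + 40)*(-1/1193) = -1422*(-1/1193) = 1422/1193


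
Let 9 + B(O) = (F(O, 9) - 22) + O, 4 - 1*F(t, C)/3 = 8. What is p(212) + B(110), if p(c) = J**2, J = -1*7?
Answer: 116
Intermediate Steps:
J = -7
F(t, C) = -12 (F(t, C) = 12 - 3*8 = 12 - 24 = -12)
p(c) = 49 (p(c) = (-7)**2 = 49)
B(O) = -43 + O (B(O) = -9 + ((-12 - 22) + O) = -9 + (-34 + O) = -43 + O)
p(212) + B(110) = 49 + (-43 + 110) = 49 + 67 = 116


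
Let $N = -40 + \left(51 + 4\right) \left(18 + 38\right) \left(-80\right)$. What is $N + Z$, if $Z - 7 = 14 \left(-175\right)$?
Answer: $-248883$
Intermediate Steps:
$N = -246440$ ($N = -40 + 55 \cdot 56 \left(-80\right) = -40 + 3080 \left(-80\right) = -40 - 246400 = -246440$)
$Z = -2443$ ($Z = 7 + 14 \left(-175\right) = 7 - 2450 = -2443$)
$N + Z = -246440 - 2443 = -248883$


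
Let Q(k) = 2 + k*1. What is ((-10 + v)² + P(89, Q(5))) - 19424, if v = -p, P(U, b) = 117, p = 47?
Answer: -16058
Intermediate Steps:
Q(k) = 2 + k
v = -47 (v = -1*47 = -47)
((-10 + v)² + P(89, Q(5))) - 19424 = ((-10 - 47)² + 117) - 19424 = ((-57)² + 117) - 19424 = (3249 + 117) - 19424 = 3366 - 19424 = -16058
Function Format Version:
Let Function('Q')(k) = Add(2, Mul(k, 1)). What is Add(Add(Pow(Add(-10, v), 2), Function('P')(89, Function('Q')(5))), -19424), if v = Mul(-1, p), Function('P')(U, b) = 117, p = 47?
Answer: -16058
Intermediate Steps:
Function('Q')(k) = Add(2, k)
v = -47 (v = Mul(-1, 47) = -47)
Add(Add(Pow(Add(-10, v), 2), Function('P')(89, Function('Q')(5))), -19424) = Add(Add(Pow(Add(-10, -47), 2), 117), -19424) = Add(Add(Pow(-57, 2), 117), -19424) = Add(Add(3249, 117), -19424) = Add(3366, -19424) = -16058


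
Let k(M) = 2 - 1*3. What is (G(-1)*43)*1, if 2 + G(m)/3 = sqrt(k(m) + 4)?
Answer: -258 + 129*sqrt(3) ≈ -34.565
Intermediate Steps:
k(M) = -1 (k(M) = 2 - 3 = -1)
G(m) = -6 + 3*sqrt(3) (G(m) = -6 + 3*sqrt(-1 + 4) = -6 + 3*sqrt(3))
(G(-1)*43)*1 = ((-6 + 3*sqrt(3))*43)*1 = (-258 + 129*sqrt(3))*1 = -258 + 129*sqrt(3)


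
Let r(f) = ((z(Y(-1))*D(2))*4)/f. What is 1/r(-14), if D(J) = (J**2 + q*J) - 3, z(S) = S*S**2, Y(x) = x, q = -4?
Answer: -1/2 ≈ -0.50000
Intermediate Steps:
z(S) = S**3
D(J) = -3 + J**2 - 4*J (D(J) = (J**2 - 4*J) - 3 = -3 + J**2 - 4*J)
r(f) = 28/f (r(f) = (((-1)**3*(-3 + 2**2 - 4*2))*4)/f = (-(-3 + 4 - 8)*4)/f = (-1*(-7)*4)/f = (7*4)/f = 28/f)
1/r(-14) = 1/(28/(-14)) = 1/(28*(-1/14)) = 1/(-2) = -1/2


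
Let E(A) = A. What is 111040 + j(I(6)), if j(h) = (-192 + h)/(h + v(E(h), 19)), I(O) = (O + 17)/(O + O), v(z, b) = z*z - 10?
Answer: 70537772/635 ≈ 1.1108e+5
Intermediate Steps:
v(z, b) = -10 + z² (v(z, b) = z² - 10 = -10 + z²)
I(O) = (17 + O)/(2*O) (I(O) = (17 + O)/((2*O)) = (17 + O)*(1/(2*O)) = (17 + O)/(2*O))
j(h) = (-192 + h)/(-10 + h + h²) (j(h) = (-192 + h)/(h + (-10 + h²)) = (-192 + h)/(-10 + h + h²))
111040 + j(I(6)) = 111040 + (-192 + (½)*(17 + 6)/6)/(-10 + (½)*(17 + 6)/6 + ((½)*(17 + 6)/6)²) = 111040 + (-192 + (½)*(⅙)*23)/(-10 + (½)*(⅙)*23 + ((½)*(⅙)*23)²) = 111040 + (-192 + 23/12)/(-10 + 23/12 + (23/12)²) = 111040 - 2281/12/(-10 + 23/12 + 529/144) = 111040 - 2281/12/(-635/144) = 111040 - 144/635*(-2281/12) = 111040 + 27372/635 = 70537772/635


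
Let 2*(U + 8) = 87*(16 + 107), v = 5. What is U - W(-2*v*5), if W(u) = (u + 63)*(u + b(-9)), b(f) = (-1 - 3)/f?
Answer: 107761/18 ≈ 5986.7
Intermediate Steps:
b(f) = -4/f
U = 10685/2 (U = -8 + (87*(16 + 107))/2 = -8 + (87*123)/2 = -8 + (½)*10701 = -8 + 10701/2 = 10685/2 ≈ 5342.5)
W(u) = (63 + u)*(4/9 + u) (W(u) = (u + 63)*(u - 4/(-9)) = (63 + u)*(u - 4*(-⅑)) = (63 + u)*(u + 4/9) = (63 + u)*(4/9 + u))
U - W(-2*v*5) = 10685/2 - (28 + (-2*5*5)² + 571*(-2*5*5)/9) = 10685/2 - (28 + (-10*5)² + 571*(-10*5)/9) = 10685/2 - (28 + (-50)² + (571/9)*(-50)) = 10685/2 - (28 + 2500 - 28550/9) = 10685/2 - 1*(-5798/9) = 10685/2 + 5798/9 = 107761/18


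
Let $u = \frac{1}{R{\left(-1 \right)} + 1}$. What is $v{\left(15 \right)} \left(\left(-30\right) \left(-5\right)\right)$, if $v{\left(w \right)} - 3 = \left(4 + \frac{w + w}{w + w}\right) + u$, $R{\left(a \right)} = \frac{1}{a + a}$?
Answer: $1500$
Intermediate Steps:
$R{\left(a \right)} = \frac{1}{2 a}$
$u = 2$ ($u = \frac{1}{\frac{1}{2 \left(-1\right)} + 1} = \frac{1}{\frac{1}{2} \left(-1\right) + 1} = \frac{1}{- \frac{1}{2} + 1} = \frac{1}{\frac{1}{2}} = 2$)
$v{\left(w \right)} = 10$ ($v{\left(w \right)} = 3 + \left(\left(4 + \frac{w + w}{w + w}\right) + 2\right) = 3 + \left(\left(4 + \frac{2 w}{2 w}\right) + 2\right) = 3 + \left(\left(4 + 2 w \frac{1}{2 w}\right) + 2\right) = 3 + \left(\left(4 + 1\right) + 2\right) = 3 + \left(5 + 2\right) = 3 + 7 = 10$)
$v{\left(15 \right)} \left(\left(-30\right) \left(-5\right)\right) = 10 \left(\left(-30\right) \left(-5\right)\right) = 10 \cdot 150 = 1500$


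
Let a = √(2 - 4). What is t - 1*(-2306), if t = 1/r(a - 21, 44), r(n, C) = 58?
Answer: 133749/58 ≈ 2306.0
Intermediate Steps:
a = I*√2 (a = √(-2) = I*√2 ≈ 1.4142*I)
t = 1/58 ≈ 0.017241
t - 1*(-2306) = 1/58 - 1*(-2306) = 1/58 + 2306 = 133749/58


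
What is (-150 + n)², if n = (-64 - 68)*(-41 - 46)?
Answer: 128459556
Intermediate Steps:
n = 11484 (n = -132*(-87) = 11484)
(-150 + n)² = (-150 + 11484)² = 11334² = 128459556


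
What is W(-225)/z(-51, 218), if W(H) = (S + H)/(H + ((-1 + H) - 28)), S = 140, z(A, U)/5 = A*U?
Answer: -1/313266 ≈ -3.1922e-6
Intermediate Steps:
z(A, U) = 5*A*U (z(A, U) = 5*(A*U) = 5*A*U)
W(H) = (140 + H)/(-29 + 2*H) (W(H) = (140 + H)/(H + ((-1 + H) - 28)) = (140 + H)/(H + (-29 + H)) = (140 + H)/(-29 + 2*H))
W(-225)/z(-51, 218) = ((140 - 225)/(-29 + 2*(-225)))/((5*(-51)*218)) = (-85/(-29 - 450))/(-55590) = (-85/(-479))*(-1/55590) = -1/479*(-85)*(-1/55590) = (85/479)*(-1/55590) = -1/313266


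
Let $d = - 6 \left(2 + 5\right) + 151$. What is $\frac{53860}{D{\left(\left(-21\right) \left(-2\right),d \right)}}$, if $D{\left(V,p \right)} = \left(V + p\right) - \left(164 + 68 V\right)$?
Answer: $- \frac{53860}{2869} \approx -18.773$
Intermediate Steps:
$d = 109$ ($d = \left(-6\right) 7 + 151 = -42 + 151 = 109$)
$D{\left(V,p \right)} = -164 + p - 67 V$ ($D{\left(V,p \right)} = \left(V + p\right) - \left(164 + 68 V\right) = -164 + p - 67 V$)
$\frac{53860}{D{\left(\left(-21\right) \left(-2\right),d \right)}} = \frac{53860}{-164 + 109 - 67 \left(\left(-21\right) \left(-2\right)\right)} = \frac{53860}{-164 + 109 - 2814} = \frac{53860}{-2869} = 53860 \left(- \frac{1}{2869}\right) = - \frac{53860}{2869}$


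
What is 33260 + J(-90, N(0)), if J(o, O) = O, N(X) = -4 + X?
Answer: 33256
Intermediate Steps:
33260 + J(-90, N(0)) = 33260 + (-4 + 0) = 33260 - 4 = 33256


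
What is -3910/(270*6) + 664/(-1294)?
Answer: -306761/104814 ≈ -2.9267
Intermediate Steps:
-3910/(270*6) + 664/(-1294) = -3910/1620 + 664*(-1/1294) = -3910*1/1620 - 332/647 = -391/162 - 332/647 = -306761/104814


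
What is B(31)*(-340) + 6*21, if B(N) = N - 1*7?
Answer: -8034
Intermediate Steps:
B(N) = -7 + N (B(N) = N - 7 = -7 + N)
B(31)*(-340) + 6*21 = (-7 + 31)*(-340) + 6*21 = 24*(-340) + 126 = -8160 + 126 = -8034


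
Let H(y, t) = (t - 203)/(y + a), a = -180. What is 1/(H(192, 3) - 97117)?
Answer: -3/291401 ≈ -1.0295e-5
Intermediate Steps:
H(y, t) = (-203 + t)/(-180 + y) (H(y, t) = (t - 203)/(y - 180) = (-203 + t)/(-180 + y))
1/(H(192, 3) - 97117) = 1/((-203 + 3)/(-180 + 192) - 97117) = 1/(-200/12 - 97117) = 1/((1/12)*(-200) - 97117) = 1/(-50/3 - 97117) = 1/(-291401/3) = -3/291401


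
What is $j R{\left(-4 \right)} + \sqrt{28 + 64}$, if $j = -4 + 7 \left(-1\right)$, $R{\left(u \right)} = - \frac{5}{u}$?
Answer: $- \frac{55}{4} + 2 \sqrt{23} \approx -4.1583$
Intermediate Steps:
$j = -11$ ($j = -4 - 7 = -11$)
$j R{\left(-4 \right)} + \sqrt{28 + 64} = - 11 \left(- \frac{5}{-4}\right) + \sqrt{28 + 64} = - 11 \left(\left(-5\right) \left(- \frac{1}{4}\right)\right) + \sqrt{92} = \left(-11\right) \frac{5}{4} + 2 \sqrt{23} = - \frac{55}{4} + 2 \sqrt{23}$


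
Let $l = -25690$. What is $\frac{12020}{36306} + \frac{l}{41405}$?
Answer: $- \frac{6214472}{21474999} \approx -0.28938$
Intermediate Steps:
$\frac{12020}{36306} + \frac{l}{41405} = \frac{12020}{36306} - \frac{25690}{41405} = 12020 \cdot \frac{1}{36306} - \frac{734}{1183} = \frac{6010}{18153} - \frac{734}{1183} = - \frac{6214472}{21474999}$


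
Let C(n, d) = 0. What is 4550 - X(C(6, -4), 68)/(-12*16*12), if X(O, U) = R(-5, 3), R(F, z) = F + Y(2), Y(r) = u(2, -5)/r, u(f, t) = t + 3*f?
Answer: 2329599/512 ≈ 4550.0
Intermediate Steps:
Y(r) = 1/r (Y(r) = (-5 + 3*2)/r = (-5 + 6)/r = 1/r)
R(F, z) = ½ + F (R(F, z) = F + 1/2 = F + ½ = ½ + F)
X(O, U) = -9/2 (X(O, U) = ½ - 5 = -9/2)
4550 - X(C(6, -4), 68)/(-12*16*12) = 4550 - (-9)/(2*(-12*16*12)) = 4550 - (-9)/(2*((-192*12))) = 4550 - (-9)/(2*(-2304)) = 4550 - (-9)*(-1)/(2*2304) = 4550 - 1*1/512 = 4550 - 1/512 = 2329599/512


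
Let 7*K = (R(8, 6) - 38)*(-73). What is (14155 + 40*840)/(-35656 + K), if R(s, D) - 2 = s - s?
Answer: -334285/246964 ≈ -1.3536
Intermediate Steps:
R(s, D) = 2 (R(s, D) = 2 + (s - s) = 2 + 0 = 2)
K = 2628/7 (K = ((2 - 38)*(-73))/7 = (-36*(-73))/7 = (⅐)*2628 = 2628/7 ≈ 375.43)
(14155 + 40*840)/(-35656 + K) = (14155 + 40*840)/(-35656 + 2628/7) = (14155 + 33600)/(-246964/7) = 47755*(-7/246964) = -334285/246964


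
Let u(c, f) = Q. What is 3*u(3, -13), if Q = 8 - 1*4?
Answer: 12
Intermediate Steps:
Q = 4 (Q = 8 - 4 = 4)
u(c, f) = 4
3*u(3, -13) = 3*4 = 12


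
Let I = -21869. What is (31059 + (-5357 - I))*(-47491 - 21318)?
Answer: -3273312939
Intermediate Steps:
(31059 + (-5357 - I))*(-47491 - 21318) = (31059 + (-5357 - 1*(-21869)))*(-47491 - 21318) = (31059 + (-5357 + 21869))*(-68809) = (31059 + 16512)*(-68809) = 47571*(-68809) = -3273312939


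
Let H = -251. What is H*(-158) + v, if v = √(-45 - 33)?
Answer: 39658 + I*√78 ≈ 39658.0 + 8.8318*I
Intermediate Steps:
v = I*√78 (v = √(-78) = I*√78 ≈ 8.8318*I)
H*(-158) + v = -251*(-158) + I*√78 = 39658 + I*√78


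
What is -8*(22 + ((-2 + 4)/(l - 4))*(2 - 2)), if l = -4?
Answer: -176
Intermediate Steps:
-8*(22 + ((-2 + 4)/(l - 4))*(2 - 2)) = -8*(22 + ((-2 + 4)/(-4 - 4))*(2 - 2)) = -8*(22 + (2/(-8))*0) = -8*(22 + (2*(-⅛))*0) = -8*(22 - ¼*0) = -8*(22 + 0) = -8*22 = -176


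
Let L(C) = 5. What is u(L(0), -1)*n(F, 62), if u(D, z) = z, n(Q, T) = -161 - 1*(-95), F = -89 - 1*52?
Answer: 66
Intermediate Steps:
F = -141 (F = -89 - 52 = -141)
n(Q, T) = -66 (n(Q, T) = -161 + 95 = -66)
u(L(0), -1)*n(F, 62) = -1*(-66) = 66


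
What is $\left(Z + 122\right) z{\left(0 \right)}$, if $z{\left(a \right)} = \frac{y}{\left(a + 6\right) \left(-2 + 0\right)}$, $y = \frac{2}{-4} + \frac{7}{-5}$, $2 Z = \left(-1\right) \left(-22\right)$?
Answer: $\frac{2527}{120} \approx 21.058$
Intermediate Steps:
$Z = 11$ ($Z = \frac{\left(-1\right) \left(-22\right)}{2} = \frac{1}{2} \cdot 22 = 11$)
$y = - \frac{19}{10}$ ($y = 2 \left(- \frac{1}{4}\right) + 7 \left(- \frac{1}{5}\right) = - \frac{1}{2} - \frac{7}{5} = - \frac{19}{10} \approx -1.9$)
$z{\left(a \right)} = - \frac{19}{10 \left(-12 - 2 a\right)}$ ($z{\left(a \right)} = - \frac{19}{10 \left(a + 6\right) \left(-2 + 0\right)} = - \frac{19}{10 \left(6 + a\right) \left(-2\right)} = - \frac{19}{10 \left(-12 - 2 a\right)}$)
$\left(Z + 122\right) z{\left(0 \right)} = \left(11 + 122\right) \frac{19}{20 \left(6 + 0\right)} = 133 \frac{19}{20 \cdot 6} = 133 \cdot \frac{19}{20} \cdot \frac{1}{6} = 133 \cdot \frac{19}{120} = \frac{2527}{120}$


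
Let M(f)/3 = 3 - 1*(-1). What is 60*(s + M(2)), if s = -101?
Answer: -5340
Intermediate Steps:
M(f) = 12 (M(f) = 3*(3 - 1*(-1)) = 3*(3 + 1) = 3*4 = 12)
60*(s + M(2)) = 60*(-101 + 12) = 60*(-89) = -5340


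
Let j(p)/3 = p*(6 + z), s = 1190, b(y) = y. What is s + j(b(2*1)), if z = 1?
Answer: 1232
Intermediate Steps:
j(p) = 21*p (j(p) = 3*(p*(6 + 1)) = 3*(p*7) = 3*(7*p) = 21*p)
s + j(b(2*1)) = 1190 + 21*(2*1) = 1190 + 21*2 = 1190 + 42 = 1232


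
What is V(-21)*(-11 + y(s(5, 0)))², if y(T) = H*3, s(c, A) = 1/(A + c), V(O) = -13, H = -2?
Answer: -3757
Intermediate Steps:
y(T) = -6 (y(T) = -2*3 = -6)
V(-21)*(-11 + y(s(5, 0)))² = -13*(-11 - 6)² = -13*(-17)² = -13*289 = -3757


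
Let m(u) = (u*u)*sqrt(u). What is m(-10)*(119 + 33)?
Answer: 15200*I*sqrt(10) ≈ 48067.0*I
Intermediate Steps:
m(u) = u**(5/2) (m(u) = u**2*sqrt(u) = u**(5/2))
m(-10)*(119 + 33) = (-10)**(5/2)*(119 + 33) = (100*I*sqrt(10))*152 = 15200*I*sqrt(10)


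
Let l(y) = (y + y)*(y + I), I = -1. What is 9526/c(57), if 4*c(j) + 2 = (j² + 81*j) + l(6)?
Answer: 9526/1981 ≈ 4.8087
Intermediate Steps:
l(y) = 2*y*(-1 + y) (l(y) = (y + y)*(y - 1) = (2*y)*(-1 + y) = 2*y*(-1 + y))
c(j) = 29/2 + j²/4 + 81*j/4 (c(j) = -½ + ((j² + 81*j) + 2*6*(-1 + 6))/4 = -½ + ((j² + 81*j) + 2*6*5)/4 = -½ + ((j² + 81*j) + 60)/4 = -½ + (60 + j² + 81*j)/4 = -½ + (15 + j²/4 + 81*j/4) = 29/2 + j²/4 + 81*j/4)
9526/c(57) = 9526/(29/2 + (¼)*57² + (81/4)*57) = 9526/(29/2 + (¼)*3249 + 4617/4) = 9526/(29/2 + 3249/4 + 4617/4) = 9526/1981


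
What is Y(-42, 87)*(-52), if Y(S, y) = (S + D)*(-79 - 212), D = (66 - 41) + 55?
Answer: 575016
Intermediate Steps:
D = 80 (D = 25 + 55 = 80)
Y(S, y) = -23280 - 291*S (Y(S, y) = (S + 80)*(-79 - 212) = (80 + S)*(-291) = -23280 - 291*S)
Y(-42, 87)*(-52) = (-23280 - 291*(-42))*(-52) = (-23280 + 12222)*(-52) = -11058*(-52) = 575016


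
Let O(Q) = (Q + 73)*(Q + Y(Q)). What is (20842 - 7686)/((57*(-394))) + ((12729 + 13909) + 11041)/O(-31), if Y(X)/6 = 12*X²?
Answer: -6228142315/10872524166 ≈ -0.57283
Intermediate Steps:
Y(X) = 72*X² (Y(X) = 6*(12*X²) = 72*X²)
O(Q) = (73 + Q)*(Q + 72*Q²) (O(Q) = (Q + 73)*(Q + 72*Q²) = (73 + Q)*(Q + 72*Q²))
(20842 - 7686)/((57*(-394))) + ((12729 + 13909) + 11041)/O(-31) = (20842 - 7686)/((57*(-394))) + ((12729 + 13909) + 11041)/((-31*(73 + 72*(-31)² + 5257*(-31)))) = 13156/(-22458) + (26638 + 11041)/((-31*(73 + 72*961 - 162967))) = 13156*(-1/22458) + 37679/((-31*(73 + 69192 - 162967))) = -6578/11229 + 37679/((-31*(-93702))) = -6578/11229 + 37679/2904762 = -6228142315/10872524166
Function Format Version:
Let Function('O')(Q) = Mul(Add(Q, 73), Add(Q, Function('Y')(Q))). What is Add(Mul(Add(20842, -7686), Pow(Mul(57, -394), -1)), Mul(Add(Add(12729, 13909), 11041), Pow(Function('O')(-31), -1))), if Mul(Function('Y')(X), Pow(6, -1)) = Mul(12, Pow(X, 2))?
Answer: Rational(-6228142315, 10872524166) ≈ -0.57283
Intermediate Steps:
Function('Y')(X) = Mul(72, Pow(X, 2)) (Function('Y')(X) = Mul(6, Mul(12, Pow(X, 2))) = Mul(72, Pow(X, 2)))
Function('O')(Q) = Mul(Add(73, Q), Add(Q, Mul(72, Pow(Q, 2)))) (Function('O')(Q) = Mul(Add(Q, 73), Add(Q, Mul(72, Pow(Q, 2)))) = Mul(Add(73, Q), Add(Q, Mul(72, Pow(Q, 2)))))
Add(Mul(Add(20842, -7686), Pow(Mul(57, -394), -1)), Mul(Add(Add(12729, 13909), 11041), Pow(Function('O')(-31), -1))) = Add(Mul(Add(20842, -7686), Pow(Mul(57, -394), -1)), Mul(Add(Add(12729, 13909), 11041), Pow(Mul(-31, Add(73, Mul(72, Pow(-31, 2)), Mul(5257, -31))), -1))) = Add(Mul(13156, Pow(-22458, -1)), Mul(Add(26638, 11041), Pow(Mul(-31, Add(73, Mul(72, 961), -162967)), -1))) = Add(Mul(13156, Rational(-1, 22458)), Mul(37679, Pow(Mul(-31, Add(73, 69192, -162967)), -1))) = Add(Rational(-6578, 11229), Mul(37679, Pow(Mul(-31, -93702), -1))) = Add(Rational(-6578, 11229), Mul(37679, Pow(2904762, -1))) = Add(Rational(-6578, 11229), Mul(37679, Rational(1, 2904762))) = Add(Rational(-6578, 11229), Rational(37679, 2904762)) = Rational(-6228142315, 10872524166)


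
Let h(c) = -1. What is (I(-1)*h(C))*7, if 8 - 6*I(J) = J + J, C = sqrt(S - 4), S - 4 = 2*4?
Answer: -35/3 ≈ -11.667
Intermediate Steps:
S = 12 (S = 4 + 2*4 = 4 + 8 = 12)
C = 2*sqrt(2) (C = sqrt(12 - 4) = sqrt(8) = 2*sqrt(2) ≈ 2.8284)
I(J) = 4/3 - J/3 (I(J) = 4/3 - (J + J)/6 = 4/3 - J/3)
(I(-1)*h(C))*7 = ((4/3 - 1/3*(-1))*(-1))*7 = ((4/3 + 1/3)*(-1))*7 = ((5/3)*(-1))*7 = -5/3*7 = -35/3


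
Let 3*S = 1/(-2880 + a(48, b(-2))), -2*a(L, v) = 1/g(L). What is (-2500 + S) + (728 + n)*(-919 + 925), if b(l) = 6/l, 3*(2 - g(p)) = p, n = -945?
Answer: -919768462/241917 ≈ -3802.0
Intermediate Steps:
g(p) = 2 - p/3
a(L, v) = -1/(2*(2 - L/3))
S = -28/241917 (S = 1/(3*(-2880 + 3/(2*(-6 + 48)))) = 1/(3*(-2880 + (3/2)/42)) = 1/(3*(-2880 + (3/2)*(1/42))) = 1/(3*(-2880 + 1/28)) = 1/(3*(-80639/28)) = (⅓)*(-28/80639) = -28/241917 ≈ -0.00011574)
(-2500 + S) + (728 + n)*(-919 + 925) = (-2500 - 28/241917) + (728 - 945)*(-919 + 925) = -604792528/241917 - 217*6 = -604792528/241917 - 1302 = -919768462/241917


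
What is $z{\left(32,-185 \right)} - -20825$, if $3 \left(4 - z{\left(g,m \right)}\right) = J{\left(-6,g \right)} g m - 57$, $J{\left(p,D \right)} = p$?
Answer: $9008$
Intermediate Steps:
$z{\left(g,m \right)} = 23 + 2 g m$ ($z{\left(g,m \right)} = 4 - \frac{- 6 g m - 57}{3} = 4 - \frac{-57 - 6 g m}{3} = 4 + \left(19 + 2 g m\right) = 23 + 2 g m$)
$z{\left(32,-185 \right)} - -20825 = \left(23 + 2 \cdot 32 \left(-185\right)\right) - -20825 = \left(23 - 11840\right) + 20825 = -11817 + 20825 = 9008$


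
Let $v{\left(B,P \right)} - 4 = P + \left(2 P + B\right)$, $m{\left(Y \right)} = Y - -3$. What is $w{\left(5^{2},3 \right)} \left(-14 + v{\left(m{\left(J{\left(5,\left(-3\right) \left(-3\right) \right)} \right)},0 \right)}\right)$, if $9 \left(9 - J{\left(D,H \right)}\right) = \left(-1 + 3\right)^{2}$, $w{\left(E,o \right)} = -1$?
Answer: $- \frac{14}{9} \approx -1.5556$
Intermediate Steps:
$J{\left(D,H \right)} = \frac{77}{9}$ ($J{\left(D,H \right)} = 9 - \frac{\left(-1 + 3\right)^{2}}{9} = 9 - \frac{2^{2}}{9} = 9 - \frac{4}{9} = \frac{77}{9}$)
$m{\left(Y \right)} = 3 + Y$ ($m{\left(Y \right)} = Y + 3 = 3 + Y$)
$v{\left(B,P \right)} = 4 + B + 3 P$ ($v{\left(B,P \right)} = 4 + \left(P + \left(2 P + B\right)\right) = 4 + \left(P + \left(B + 2 P\right)\right) = 4 + \left(B + 3 P\right) = 4 + B + 3 P$)
$w{\left(5^{2},3 \right)} \left(-14 + v{\left(m{\left(J{\left(5,\left(-3\right) \left(-3\right) \right)} \right)},0 \right)}\right) = - (-14 + \left(4 + \left(3 + \frac{77}{9}\right) + 3 \cdot 0\right)) = - (-14 + \left(4 + \frac{104}{9} + 0\right)) = - (-14 + \frac{140}{9}) = \left(-1\right) \frac{14}{9} = - \frac{14}{9}$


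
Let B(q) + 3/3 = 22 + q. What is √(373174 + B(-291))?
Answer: 2*√93226 ≈ 610.66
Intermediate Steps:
B(q) = 21 + q (B(q) = -1 + (22 + q) = 21 + q)
√(373174 + B(-291)) = √(373174 + (21 - 291)) = √(373174 - 270) = √372904 = 2*√93226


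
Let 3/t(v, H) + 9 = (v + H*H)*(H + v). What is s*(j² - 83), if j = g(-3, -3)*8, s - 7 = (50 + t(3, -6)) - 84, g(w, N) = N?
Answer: -559555/42 ≈ -13323.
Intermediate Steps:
t(v, H) = 3/(-9 + (H + v)*(v + H²)) (t(v, H) = 3/(-9 + (v + H*H)*(H + v)) = 3/(-9 + (v + H²)*(H + v)) = 3/(-9 + (H + v)*(v + H²)))
s = -1135/42 (s = 7 + ((50 + 3/(-9 + (-6)³ + 3² - 6*3 + 3*(-6)²)) - 84) = 7 + ((50 + 3/(-9 - 216 + 9 - 18 + 3*36)) - 84) = 7 + ((50 + 3/(-9 - 216 + 9 - 18 + 108)) - 84) = 7 + ((50 + 3/(-126)) - 84) = 7 + ((50 + 3*(-1/126)) - 84) = 7 + ((50 - 1/42) - 84) = 7 + (2099/42 - 84) = 7 - 1429/42 = -1135/42 ≈ -27.024)
j = -24 (j = -3*8 = -24)
s*(j² - 83) = -1135*((-24)² - 83)/42 = -1135*(576 - 83)/42 = -1135/42*493 = -559555/42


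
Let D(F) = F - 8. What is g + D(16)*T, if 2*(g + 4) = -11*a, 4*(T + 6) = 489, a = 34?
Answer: 739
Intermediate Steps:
T = 465/4 (T = -6 + (¼)*489 = -6 + 489/4 = 465/4 ≈ 116.25)
g = -191 (g = -4 + (-11*34)/2 = -4 + (½)*(-374) = -4 - 187 = -191)
D(F) = -8 + F
g + D(16)*T = -191 + (-8 + 16)*(465/4) = -191 + 8*(465/4) = -191 + 930 = 739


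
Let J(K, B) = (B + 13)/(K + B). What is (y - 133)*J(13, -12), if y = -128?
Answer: -261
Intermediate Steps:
J(K, B) = (13 + B)/(B + K)
(y - 133)*J(13, -12) = (-128 - 133)*((13 - 12)/(-12 + 13)) = -261/1 = -261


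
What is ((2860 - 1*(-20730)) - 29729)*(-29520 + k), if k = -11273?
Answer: 250428227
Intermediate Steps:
((2860 - 1*(-20730)) - 29729)*(-29520 + k) = ((2860 - 1*(-20730)) - 29729)*(-29520 - 11273) = ((2860 + 20730) - 29729)*(-40793) = (23590 - 29729)*(-40793) = -6139*(-40793) = 250428227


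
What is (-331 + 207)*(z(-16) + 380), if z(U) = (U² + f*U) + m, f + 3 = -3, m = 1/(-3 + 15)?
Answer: -272335/3 ≈ -90778.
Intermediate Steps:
m = 1/12 ≈ 0.083333
f = -6 (f = -3 - 3 = -6)
z(U) = 1/12 + U² - 6*U (z(U) = (U² - 6*U) + 1/12 = 1/12 + U² - 6*U)
(-331 + 207)*(z(-16) + 380) = (-331 + 207)*((1/12 + (-16)² - 6*(-16)) + 380) = -124*((1/12 + 256 + 96) + 380) = -124*(4225/12 + 380) = -124*8785/12 = -272335/3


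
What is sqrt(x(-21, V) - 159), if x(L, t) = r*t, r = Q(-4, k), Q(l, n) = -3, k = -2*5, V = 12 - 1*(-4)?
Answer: 3*I*sqrt(23) ≈ 14.387*I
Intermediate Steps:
V = 16 (V = 12 + 4 = 16)
k = -10
r = -3
x(L, t) = -3*t
sqrt(x(-21, V) - 159) = sqrt(-3*16 - 159) = sqrt(-48 - 159) = sqrt(-207) = 3*I*sqrt(23)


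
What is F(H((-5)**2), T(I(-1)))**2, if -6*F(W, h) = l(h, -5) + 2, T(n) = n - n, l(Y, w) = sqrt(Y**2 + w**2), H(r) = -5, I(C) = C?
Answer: 49/36 ≈ 1.3611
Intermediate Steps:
T(n) = 0
F(W, h) = -1/3 - sqrt(25 + h**2)/6 (F(W, h) = -(sqrt(h**2 + (-5)**2) + 2)/6 = -(sqrt(h**2 + 25) + 2)/6 = -(sqrt(25 + h**2) + 2)/6 = -(2 + sqrt(25 + h**2))/6 = -1/3 - sqrt(25 + h**2)/6)
F(H((-5)**2), T(I(-1)))**2 = (-1/3 - sqrt(25 + 0**2)/6)**2 = (-1/3 - sqrt(25 + 0)/6)**2 = (-1/3 - sqrt(25)/6)**2 = (-1/3 - 1/6*5)**2 = (-1/3 - 5/6)**2 = (-7/6)**2 = 49/36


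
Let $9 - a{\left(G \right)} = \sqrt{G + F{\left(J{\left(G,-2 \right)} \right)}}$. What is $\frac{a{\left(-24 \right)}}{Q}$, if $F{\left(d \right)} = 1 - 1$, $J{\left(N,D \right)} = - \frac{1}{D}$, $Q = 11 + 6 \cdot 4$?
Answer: $\frac{9}{35} - \frac{2 i \sqrt{6}}{35} \approx 0.25714 - 0.13997 i$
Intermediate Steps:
$Q = 35$ ($Q = 11 + 24 = 35$)
$F{\left(d \right)} = 0$ ($F{\left(d \right)} = 1 - 1 = 0$)
$a{\left(G \right)} = 9 - \sqrt{G}$ ($a{\left(G \right)} = 9 - \sqrt{G + 0} = 9 - \sqrt{G}$)
$\frac{a{\left(-24 \right)}}{Q} = \frac{9 - \sqrt{-24}}{35} = \left(9 - 2 i \sqrt{6}\right) \frac{1}{35} = \frac{9}{35} - \frac{2 i \sqrt{6}}{35}$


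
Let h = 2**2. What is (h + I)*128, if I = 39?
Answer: 5504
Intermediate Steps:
h = 4
(h + I)*128 = (4 + 39)*128 = 43*128 = 5504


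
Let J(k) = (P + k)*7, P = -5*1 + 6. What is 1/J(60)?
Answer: 1/427 ≈ 0.0023419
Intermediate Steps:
P = 1 (P = -5 + 6 = 1)
J(k) = 7 + 7*k (J(k) = (1 + k)*7 = 7 + 7*k)
1/J(60) = 1/(7 + 7*60) = 1/(7 + 420) = 1/427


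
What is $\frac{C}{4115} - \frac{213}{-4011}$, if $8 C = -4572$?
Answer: $- \frac{943861}{11003510} \approx -0.085778$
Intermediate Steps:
$C = - \frac{1143}{2}$ ($C = \frac{1}{8} \left(-4572\right) = - \frac{1143}{2} \approx -571.5$)
$\frac{C}{4115} - \frac{213}{-4011} = - \frac{1143}{2 \cdot 4115} - \frac{213}{-4011} = \left(- \frac{1143}{2}\right) \frac{1}{4115} - - \frac{71}{1337} = - \frac{1143}{8230} + \frac{71}{1337} = - \frac{943861}{11003510}$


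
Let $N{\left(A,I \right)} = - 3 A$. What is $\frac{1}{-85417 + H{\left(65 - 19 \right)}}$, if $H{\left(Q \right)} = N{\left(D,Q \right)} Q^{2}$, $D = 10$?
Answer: $- \frac{1}{148897} \approx -6.7161 \cdot 10^{-6}$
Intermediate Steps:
$H{\left(Q \right)} = - 30 Q^{2}$ ($H{\left(Q \right)} = \left(-3\right) 10 Q^{2} = - 30 Q^{2}$)
$\frac{1}{-85417 + H{\left(65 - 19 \right)}} = \frac{1}{-85417 - 30 \left(65 - 19\right)^{2}} = \frac{1}{-85417 - 30 \cdot 46^{2}} = \frac{1}{-85417 - 63480} = \frac{1}{-148897} = - \frac{1}{148897}$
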